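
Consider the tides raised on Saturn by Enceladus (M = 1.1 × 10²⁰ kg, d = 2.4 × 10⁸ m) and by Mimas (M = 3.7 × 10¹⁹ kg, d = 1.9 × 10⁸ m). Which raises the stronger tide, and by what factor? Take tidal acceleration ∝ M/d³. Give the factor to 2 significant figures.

Tidal stretch scales as M/d³; compute that for each body.
Enceladus: (1.1 × 10²⁰) / (2.4 × 10⁸)³ = 7.957 × 10⁻⁶
Mimas: (3.7 × 10¹⁹) / (1.9 × 10⁸)³ = 5.394 × 10⁻⁶
Ratio (larger/smaller) = 1.5

Enceladus, by a factor of ≈ 1.5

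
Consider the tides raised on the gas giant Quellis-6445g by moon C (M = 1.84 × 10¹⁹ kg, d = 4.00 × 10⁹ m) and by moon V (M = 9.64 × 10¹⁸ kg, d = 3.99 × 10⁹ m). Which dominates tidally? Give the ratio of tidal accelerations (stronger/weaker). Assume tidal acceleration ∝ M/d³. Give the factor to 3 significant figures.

Tidal acceleration ∝ M/d³, so compare M/d³ for each.
Moon C: (1.84 × 10¹⁹) / (4.00 × 10⁹)³ = 2.875 × 10⁻¹⁰
Moon V: (9.64 × 10¹⁸) / (3.99 × 10⁹)³ = 1.518 × 10⁻¹⁰
Ratio (larger/smaller) = 1.89

Moon C, by a factor of ≈ 1.89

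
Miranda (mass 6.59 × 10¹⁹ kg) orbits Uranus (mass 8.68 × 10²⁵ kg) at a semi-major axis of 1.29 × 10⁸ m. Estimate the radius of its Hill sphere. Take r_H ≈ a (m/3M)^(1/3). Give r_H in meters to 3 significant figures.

8.16 × 10⁵ m

r_H ≈ a (m/3M)^(1/3)
    = (1.29 × 10⁸) × (6.59 × 10¹⁹ / (3 × 8.68 × 10²⁵))^(1/3)
    = 8.16 × 10⁵ m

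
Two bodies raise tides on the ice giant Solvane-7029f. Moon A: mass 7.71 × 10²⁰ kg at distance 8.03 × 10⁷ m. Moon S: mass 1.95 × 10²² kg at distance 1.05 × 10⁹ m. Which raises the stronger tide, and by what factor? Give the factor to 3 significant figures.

Compare M/d³ for the two perturbers:
Moon A: (7.71 × 10²⁰) / (8.03 × 10⁷)³ = 1.489 × 10⁻³
Moon S: (1.95 × 10²²) / (1.05 × 10⁹)³ = 1.684 × 10⁻⁵
Ratio (larger/smaller) = 88.4

Moon A, by a factor of ≈ 88.4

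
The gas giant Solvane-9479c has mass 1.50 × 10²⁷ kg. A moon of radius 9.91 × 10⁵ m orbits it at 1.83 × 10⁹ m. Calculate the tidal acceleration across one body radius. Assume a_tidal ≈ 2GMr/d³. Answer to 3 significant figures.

3.24 × 10⁻⁵ m/s²

Δa = 2GMr/d³
   = 2 × (6.674 × 10⁻¹¹) × (1.50 × 10²⁷) × (9.91 × 10⁵) / (1.83 × 10⁹)³
   = 3.24 × 10⁻⁵ m/s²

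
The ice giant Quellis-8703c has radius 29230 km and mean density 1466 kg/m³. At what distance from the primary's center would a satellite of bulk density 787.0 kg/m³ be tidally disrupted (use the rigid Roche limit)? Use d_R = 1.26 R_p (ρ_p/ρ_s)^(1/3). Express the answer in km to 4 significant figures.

45320 km

d_R = 1.26 × 29230 km × (1466/787.0)^(1/3)
    = 45320 km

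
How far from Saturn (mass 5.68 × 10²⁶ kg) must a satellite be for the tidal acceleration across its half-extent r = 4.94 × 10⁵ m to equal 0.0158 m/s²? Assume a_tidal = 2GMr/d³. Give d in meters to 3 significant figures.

2GMr/d³ = a_tidal  ⇒  d = (2GMr / a_tidal)^(1/3)
d = (2 × 6.674×10⁻¹¹ × (5.68 × 10²⁶) × (4.94 × 10⁵) / (0.0158))^(1/3)
  = 1.33 × 10⁸ m

1.33 × 10⁸ m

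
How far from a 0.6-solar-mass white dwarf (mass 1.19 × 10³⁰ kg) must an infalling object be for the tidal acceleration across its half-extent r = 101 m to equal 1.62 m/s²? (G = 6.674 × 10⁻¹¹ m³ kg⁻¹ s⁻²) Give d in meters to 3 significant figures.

2.15 × 10⁷ m

2GMr/d³ = a_tidal  ⇒  d = (2GMr / a_tidal)^(1/3)
d = (2 × 6.674×10⁻¹¹ × (1.19 × 10³⁰) × (101) / (1.62))^(1/3)
  = 2.15 × 10⁷ m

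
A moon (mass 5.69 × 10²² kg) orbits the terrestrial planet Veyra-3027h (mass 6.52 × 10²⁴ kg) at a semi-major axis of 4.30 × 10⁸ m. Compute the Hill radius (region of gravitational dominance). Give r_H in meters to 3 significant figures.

r_H ≈ a (m/3M)^(1/3)
    = (4.30 × 10⁸) × (5.69 × 10²² / (3 × 6.52 × 10²⁴))^(1/3)
    = 6.14 × 10⁷ m

6.14 × 10⁷ m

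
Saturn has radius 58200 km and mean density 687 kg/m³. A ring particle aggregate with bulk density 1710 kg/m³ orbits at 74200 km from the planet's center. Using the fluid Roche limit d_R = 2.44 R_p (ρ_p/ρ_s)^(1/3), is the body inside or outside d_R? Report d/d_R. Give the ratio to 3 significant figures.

d_R = 2.44 × (58200 km) × (687/1710)^(1/3) = 1.048 × 10⁵ km
d/d_R = (74200) / (1.048 × 10⁵) = 0.708
Since d/d_R < 1, the body is inside the Roche limit.

inside; d/d_R ≈ 0.708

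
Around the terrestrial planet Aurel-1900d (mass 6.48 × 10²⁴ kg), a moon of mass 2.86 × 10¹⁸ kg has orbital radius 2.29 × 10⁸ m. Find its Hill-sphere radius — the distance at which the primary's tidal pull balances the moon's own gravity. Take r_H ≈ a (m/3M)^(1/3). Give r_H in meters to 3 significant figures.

1.21 × 10⁶ m

r_H ≈ a (m/3M)^(1/3)
    = (2.29 × 10⁸) × (2.86 × 10¹⁸ / (3 × 6.48 × 10²⁴))^(1/3)
    = 1.21 × 10⁶ m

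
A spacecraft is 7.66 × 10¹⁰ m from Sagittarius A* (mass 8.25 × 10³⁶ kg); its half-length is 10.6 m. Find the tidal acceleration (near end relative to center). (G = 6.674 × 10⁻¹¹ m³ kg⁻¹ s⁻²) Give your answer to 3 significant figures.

2.60 × 10⁻⁵ m/s²

Δa = 2GMr/d³
   = 2 × (6.674 × 10⁻¹¹) × (8.25 × 10³⁶) × (10.6) / (7.66 × 10¹⁰)³
   = 2.60 × 10⁻⁵ m/s²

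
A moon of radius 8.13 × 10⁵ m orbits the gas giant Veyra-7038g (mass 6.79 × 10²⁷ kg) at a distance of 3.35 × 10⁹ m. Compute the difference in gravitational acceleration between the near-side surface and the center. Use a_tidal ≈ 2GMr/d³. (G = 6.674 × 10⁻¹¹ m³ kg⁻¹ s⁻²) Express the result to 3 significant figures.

1.96 × 10⁻⁵ m/s²

The tidal stretch is the gradient of GM/d² times the body's extent r, hence the 1/d³ dependence.
Δa = 2GMr/d³
   = 2 × (6.674 × 10⁻¹¹) × (6.79 × 10²⁷) × (8.13 × 10⁵) / (3.35 × 10⁹)³
   = 1.96 × 10⁻⁵ m/s²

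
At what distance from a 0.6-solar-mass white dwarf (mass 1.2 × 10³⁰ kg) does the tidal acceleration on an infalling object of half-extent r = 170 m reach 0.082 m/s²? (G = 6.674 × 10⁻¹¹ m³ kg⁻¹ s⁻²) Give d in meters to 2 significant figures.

6.9 × 10⁷ m

2GMr/d³ = a_tidal  ⇒  d = (2GMr / a_tidal)^(1/3)
d = (2 × 6.674×10⁻¹¹ × (1.2 × 10³⁰) × (170) / (0.082))^(1/3)
  = 6.9 × 10⁷ m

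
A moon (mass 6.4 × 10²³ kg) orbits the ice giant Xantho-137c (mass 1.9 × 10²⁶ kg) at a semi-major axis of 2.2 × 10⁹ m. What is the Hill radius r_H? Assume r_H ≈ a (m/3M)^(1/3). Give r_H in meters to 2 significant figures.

r_H ≈ a (m/3M)^(1/3)
    = (2.2 × 10⁹) × (6.4 × 10²³ / (3 × 1.9 × 10²⁶))^(1/3)
    = 2.3 × 10⁸ m

2.3 × 10⁸ m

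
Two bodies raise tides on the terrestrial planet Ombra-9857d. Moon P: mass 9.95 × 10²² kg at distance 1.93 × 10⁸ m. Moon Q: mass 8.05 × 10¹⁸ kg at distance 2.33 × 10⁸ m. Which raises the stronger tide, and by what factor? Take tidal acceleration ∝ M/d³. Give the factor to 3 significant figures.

Moon P, by a factor of ≈ 21700

Tidal acceleration ∝ M/d³, so compare M/d³ for each.
Moon P: (9.95 × 10²²) / (1.93 × 10⁸)³ = 1.384 × 10⁻²
Moon Q: (8.05 × 10¹⁸) / (2.33 × 10⁸)³ = 6.364 × 10⁻⁷
Ratio (larger/smaller) = 21700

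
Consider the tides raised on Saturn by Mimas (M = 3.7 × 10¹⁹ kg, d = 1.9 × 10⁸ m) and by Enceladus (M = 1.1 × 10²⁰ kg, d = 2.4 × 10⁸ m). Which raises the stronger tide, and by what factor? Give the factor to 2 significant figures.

Tidal acceleration ∝ M/d³, so compare M/d³ for each.
Mimas: (3.7 × 10¹⁹) / (1.9 × 10⁸)³ = 5.394 × 10⁻⁶
Enceladus: (1.1 × 10²⁰) / (2.4 × 10⁸)³ = 7.957 × 10⁻⁶
Ratio (larger/smaller) = 1.5

Enceladus, by a factor of ≈ 1.5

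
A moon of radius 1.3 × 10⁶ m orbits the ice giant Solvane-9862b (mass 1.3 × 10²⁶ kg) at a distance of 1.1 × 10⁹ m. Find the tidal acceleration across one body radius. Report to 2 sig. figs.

a_tidal = 2GMr/d³
        = 2 × (6.674 × 10⁻¹¹) × (1.3 × 10²⁶) × (1.3 × 10⁶) / (1.1 × 10⁹)³
        = 1.7 × 10⁻⁵ m/s²

1.7 × 10⁻⁵ m/s²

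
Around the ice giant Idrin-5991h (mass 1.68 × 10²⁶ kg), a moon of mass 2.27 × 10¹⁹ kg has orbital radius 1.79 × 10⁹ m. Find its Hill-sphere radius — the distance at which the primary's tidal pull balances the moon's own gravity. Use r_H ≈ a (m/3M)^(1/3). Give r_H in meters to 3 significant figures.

r_H ≈ a (m/3M)^(1/3)
    = (1.79 × 10⁹) × (2.27 × 10¹⁹ / (3 × 1.68 × 10²⁶))^(1/3)
    = 6.37 × 10⁶ m

6.37 × 10⁶ m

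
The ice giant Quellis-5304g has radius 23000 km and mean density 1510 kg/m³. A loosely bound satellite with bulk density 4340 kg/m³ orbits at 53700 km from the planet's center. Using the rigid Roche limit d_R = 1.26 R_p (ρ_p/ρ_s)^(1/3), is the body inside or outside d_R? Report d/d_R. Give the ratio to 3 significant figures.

outside; d/d_R ≈ 2.63

d_R = 1.26 × (23000 km) × (1510/4340)^(1/3) = 20380 km
d/d_R = (53700) / (20380) = 2.63
Since d/d_R > 1, the body is outside the Roche limit.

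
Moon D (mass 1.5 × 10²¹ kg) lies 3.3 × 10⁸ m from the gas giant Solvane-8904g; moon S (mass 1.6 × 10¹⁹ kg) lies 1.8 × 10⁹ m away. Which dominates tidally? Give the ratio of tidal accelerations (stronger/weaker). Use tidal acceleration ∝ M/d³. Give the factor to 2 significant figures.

Moon D, by a factor of ≈ 15000

The tide-raising term goes as M/d³ (the gradient of a 1/d² field).
Moon D: (1.5 × 10²¹) / (3.3 × 10⁸)³ = 4.174 × 10⁻⁵
Moon S: (1.6 × 10¹⁹) / (1.8 × 10⁹)³ = 2.743 × 10⁻⁹
Ratio (larger/smaller) = 15000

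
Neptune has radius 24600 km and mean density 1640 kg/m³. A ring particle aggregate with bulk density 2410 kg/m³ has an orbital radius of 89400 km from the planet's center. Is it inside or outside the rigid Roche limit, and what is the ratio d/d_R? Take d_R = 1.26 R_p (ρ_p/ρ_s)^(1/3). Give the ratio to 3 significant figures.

d_R = 1.26 × (24600 km) × (1640/2410)^(1/3) = 27260 km
d/d_R = (89400) / (27260) = 3.28
Since d/d_R > 1, the body is outside the Roche limit.

outside; d/d_R ≈ 3.28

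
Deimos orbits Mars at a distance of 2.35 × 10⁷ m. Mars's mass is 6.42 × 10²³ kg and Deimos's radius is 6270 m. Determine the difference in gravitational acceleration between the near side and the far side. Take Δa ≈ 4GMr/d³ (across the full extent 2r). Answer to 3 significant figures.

8.28 × 10⁻⁵ m/s²

Δa = 4GMr/d³
   = 4 × (6.674 × 10⁻¹¹) × (6.42 × 10²³) × (6270) / (2.35 × 10⁷)³
   = 8.28 × 10⁻⁵ m/s²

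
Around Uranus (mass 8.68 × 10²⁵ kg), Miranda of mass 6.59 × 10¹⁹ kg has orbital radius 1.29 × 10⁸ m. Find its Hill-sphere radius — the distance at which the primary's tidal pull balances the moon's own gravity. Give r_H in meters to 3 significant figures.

8.16 × 10⁵ m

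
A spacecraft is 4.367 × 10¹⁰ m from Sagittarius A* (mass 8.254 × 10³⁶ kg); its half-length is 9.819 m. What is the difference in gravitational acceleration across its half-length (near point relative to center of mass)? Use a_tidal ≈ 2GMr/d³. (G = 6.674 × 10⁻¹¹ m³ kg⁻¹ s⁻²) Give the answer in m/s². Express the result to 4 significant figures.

1.299 × 10⁻⁴ m/s²

a_tidal = 2GMr/d³
        = 2 × (6.674 × 10⁻¹¹) × (8.254 × 10³⁶) × (9.819) / (4.367 × 10¹⁰)³
        = 1.299 × 10⁻⁴ m/s²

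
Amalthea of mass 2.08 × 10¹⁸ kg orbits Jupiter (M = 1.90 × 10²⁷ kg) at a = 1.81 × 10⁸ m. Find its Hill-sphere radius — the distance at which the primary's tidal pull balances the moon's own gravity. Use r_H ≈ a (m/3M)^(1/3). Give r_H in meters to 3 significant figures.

1.29 × 10⁵ m

r_H ≈ a (m/3M)^(1/3)
    = (1.81 × 10⁸) × (2.08 × 10¹⁸ / (3 × 1.90 × 10²⁷))^(1/3)
    = 1.29 × 10⁵ m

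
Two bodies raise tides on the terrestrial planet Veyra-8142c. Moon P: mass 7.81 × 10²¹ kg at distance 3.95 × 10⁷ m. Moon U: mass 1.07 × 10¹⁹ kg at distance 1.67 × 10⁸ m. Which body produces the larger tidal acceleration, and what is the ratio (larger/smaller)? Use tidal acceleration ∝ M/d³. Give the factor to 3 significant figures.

Moon P, by a factor of ≈ 55200

Compare M/d³ for the two perturbers:
Moon P: (7.81 × 10²¹) / (3.95 × 10⁷)³ = 1.267 × 10⁻¹
Moon U: (1.07 × 10¹⁹) / (1.67 × 10⁸)³ = 2.297 × 10⁻⁶
Ratio (larger/smaller) = 55200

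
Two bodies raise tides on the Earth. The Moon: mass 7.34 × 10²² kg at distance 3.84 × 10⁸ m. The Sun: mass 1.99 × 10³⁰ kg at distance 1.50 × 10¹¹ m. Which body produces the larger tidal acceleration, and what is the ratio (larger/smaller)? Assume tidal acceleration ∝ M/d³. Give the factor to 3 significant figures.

The Moon, by a factor of ≈ 2.20

Tidal stretch scales as M/d³; compute that for each body.
The Moon: (7.34 × 10²²) / (3.84 × 10⁸)³ = 1.296 × 10⁻³
The Sun: (1.99 × 10³⁰) / (1.50 × 10¹¹)³ = 5.896 × 10⁻⁴
Ratio (larger/smaller) = 2.20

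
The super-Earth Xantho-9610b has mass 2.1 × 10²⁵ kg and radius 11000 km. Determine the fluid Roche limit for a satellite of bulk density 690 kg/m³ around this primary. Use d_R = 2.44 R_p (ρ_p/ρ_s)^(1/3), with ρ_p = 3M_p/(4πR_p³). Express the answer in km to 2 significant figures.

47000 km

ρ_p = 3M_p/(4πR_p³) = 3 × (2.1 × 10²⁵) / (4π × (1.1 × 10⁷ m)³) = 3800 kg/m³
d_R = 2.44 × 11000 km × (3800/690)^(1/3)
    = 47000 km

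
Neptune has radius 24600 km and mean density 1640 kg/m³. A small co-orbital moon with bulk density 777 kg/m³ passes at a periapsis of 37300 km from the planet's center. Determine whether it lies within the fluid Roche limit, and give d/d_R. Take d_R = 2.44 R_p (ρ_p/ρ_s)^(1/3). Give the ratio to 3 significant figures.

inside; d/d_R ≈ 0.484

d_R = 2.44 × (24600 km) × (1640/777)^(1/3) = 77000 km
d/d_R = (37300) / (77000) = 0.484
Since d/d_R < 1, the body is inside the Roche limit.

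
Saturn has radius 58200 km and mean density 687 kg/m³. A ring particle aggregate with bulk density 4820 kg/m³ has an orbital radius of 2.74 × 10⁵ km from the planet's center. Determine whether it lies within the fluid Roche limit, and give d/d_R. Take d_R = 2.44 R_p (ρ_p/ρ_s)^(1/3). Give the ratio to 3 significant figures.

d_R = 2.44 × (58200 km) × (687/4820)^(1/3) = 74180 km
d/d_R = (2.74 × 10⁵) / (74180) = 3.69
Since d/d_R > 1, the body is outside the Roche limit.

outside; d/d_R ≈ 3.69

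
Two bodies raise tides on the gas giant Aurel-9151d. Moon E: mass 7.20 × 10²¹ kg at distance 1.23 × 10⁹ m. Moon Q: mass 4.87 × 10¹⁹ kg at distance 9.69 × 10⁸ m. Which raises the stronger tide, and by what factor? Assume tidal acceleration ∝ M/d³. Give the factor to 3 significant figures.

Moon E, by a factor of ≈ 72.3

Tidal stretch scales as M/d³; compute that for each body.
Moon E: (7.20 × 10²¹) / (1.23 × 10⁹)³ = 3.869 × 10⁻⁶
Moon Q: (4.87 × 10¹⁹) / (9.69 × 10⁸)³ = 5.353 × 10⁻⁸
Ratio (larger/smaller) = 72.3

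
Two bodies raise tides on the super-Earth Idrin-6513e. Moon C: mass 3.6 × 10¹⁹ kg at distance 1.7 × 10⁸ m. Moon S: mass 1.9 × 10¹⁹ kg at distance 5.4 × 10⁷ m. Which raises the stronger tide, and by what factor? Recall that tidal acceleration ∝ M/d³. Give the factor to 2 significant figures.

Tidal acceleration ∝ M/d³, so compare M/d³ for each.
Moon C: (3.6 × 10¹⁹) / (1.7 × 10⁸)³ = 7.327 × 10⁻⁶
Moon S: (1.9 × 10¹⁹) / (5.4 × 10⁷)³ = 1.207 × 10⁻⁴
Ratio (larger/smaller) = 16

Moon S, by a factor of ≈ 16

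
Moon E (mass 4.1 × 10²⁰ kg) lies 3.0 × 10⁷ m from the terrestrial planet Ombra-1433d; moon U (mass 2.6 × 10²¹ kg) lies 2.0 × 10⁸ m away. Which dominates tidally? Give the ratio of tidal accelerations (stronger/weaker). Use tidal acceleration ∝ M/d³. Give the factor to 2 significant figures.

Moon E, by a factor of ≈ 47

Tidal acceleration ∝ M/d³, so compare M/d³ for each.
Moon E: (4.1 × 10²⁰) / (3.0 × 10⁷)³ = 1.519 × 10⁻²
Moon U: (2.6 × 10²¹) / (2.0 × 10⁸)³ = 3.250 × 10⁻⁴
Ratio (larger/smaller) = 47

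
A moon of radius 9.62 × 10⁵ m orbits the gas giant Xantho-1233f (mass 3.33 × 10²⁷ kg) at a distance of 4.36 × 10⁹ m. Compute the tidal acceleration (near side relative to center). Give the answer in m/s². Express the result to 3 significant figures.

Differencing GM/(d−r)² and GM/d² to first order in r/d gives 2GMr/d³.
Δa = 2GMr/d³
   = 2 × (6.674 × 10⁻¹¹) × (3.33 × 10²⁷) × (9.62 × 10⁵) / (4.36 × 10⁹)³
   = 5.16 × 10⁻⁶ m/s²

5.16 × 10⁻⁶ m/s²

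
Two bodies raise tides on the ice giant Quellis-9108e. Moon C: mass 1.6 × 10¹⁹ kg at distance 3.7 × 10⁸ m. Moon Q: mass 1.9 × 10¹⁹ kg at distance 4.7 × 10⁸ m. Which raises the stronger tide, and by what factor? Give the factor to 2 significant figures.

Moon C, by a factor of ≈ 1.7

The tide-raising term goes as M/d³ (the gradient of a 1/d² field).
Moon C: (1.6 × 10¹⁹) / (3.7 × 10⁸)³ = 3.159 × 10⁻⁷
Moon Q: (1.9 × 10¹⁹) / (4.7 × 10⁸)³ = 1.830 × 10⁻⁷
Ratio (larger/smaller) = 1.7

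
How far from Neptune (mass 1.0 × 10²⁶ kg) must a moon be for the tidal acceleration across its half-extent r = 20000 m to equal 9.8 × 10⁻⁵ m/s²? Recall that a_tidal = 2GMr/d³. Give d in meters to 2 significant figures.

2GMr/d³ = a_tidal  ⇒  d = (2GMr / a_tidal)^(1/3)
d = (2 × 6.674×10⁻¹¹ × (1.0 × 10²⁶) × (20000) / (9.8 × 10⁻⁵))^(1/3)
  = 1.4 × 10⁸ m

1.4 × 10⁸ m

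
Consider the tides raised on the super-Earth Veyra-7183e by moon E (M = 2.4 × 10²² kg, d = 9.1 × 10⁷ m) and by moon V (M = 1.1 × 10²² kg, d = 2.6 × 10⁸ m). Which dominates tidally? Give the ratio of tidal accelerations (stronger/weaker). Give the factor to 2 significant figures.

Tidal stretch scales as M/d³; compute that for each body.
Moon E: (2.4 × 10²²) / (9.1 × 10⁷)³ = 3.185 × 10⁻²
Moon V: (1.1 × 10²²) / (2.6 × 10⁸)³ = 6.259 × 10⁻⁴
Ratio (larger/smaller) = 51

Moon E, by a factor of ≈ 51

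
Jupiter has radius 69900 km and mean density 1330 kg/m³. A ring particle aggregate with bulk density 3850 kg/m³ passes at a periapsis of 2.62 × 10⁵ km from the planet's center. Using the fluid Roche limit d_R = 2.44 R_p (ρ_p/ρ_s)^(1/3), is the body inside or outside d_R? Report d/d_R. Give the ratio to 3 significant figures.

outside; d/d_R ≈ 2.19

d_R = 2.44 × (69900 km) × (1330/3850)^(1/3) = 1.197 × 10⁵ km
d/d_R = (2.62 × 10⁵) / (1.197 × 10⁵) = 2.19
Since d/d_R > 1, the body is outside the Roche limit.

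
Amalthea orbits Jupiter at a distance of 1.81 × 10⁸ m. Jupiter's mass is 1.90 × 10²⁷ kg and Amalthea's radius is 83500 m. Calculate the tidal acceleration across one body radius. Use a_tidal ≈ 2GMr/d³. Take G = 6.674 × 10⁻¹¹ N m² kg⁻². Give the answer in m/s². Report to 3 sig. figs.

a_tidal = 2GMr/d³
        = 2 × (6.674 × 10⁻¹¹) × (1.90 × 10²⁷) × (83500) / (1.81 × 10⁸)³
        = 3.57 × 10⁻³ m/s²

3.57 × 10⁻³ m/s²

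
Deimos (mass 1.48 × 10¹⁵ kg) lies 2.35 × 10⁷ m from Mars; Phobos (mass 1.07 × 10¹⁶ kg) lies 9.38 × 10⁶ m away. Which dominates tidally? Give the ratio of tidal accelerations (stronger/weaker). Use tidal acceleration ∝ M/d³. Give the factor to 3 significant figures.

Phobos, by a factor of ≈ 114

Compare M/d³ for the two perturbers:
Deimos: (1.48 × 10¹⁵) / (2.35 × 10⁷)³ = 1.140 × 10⁻⁷
Phobos: (1.07 × 10¹⁶) / (9.38 × 10⁶)³ = 1.297 × 10⁻⁵
Ratio (larger/smaller) = 114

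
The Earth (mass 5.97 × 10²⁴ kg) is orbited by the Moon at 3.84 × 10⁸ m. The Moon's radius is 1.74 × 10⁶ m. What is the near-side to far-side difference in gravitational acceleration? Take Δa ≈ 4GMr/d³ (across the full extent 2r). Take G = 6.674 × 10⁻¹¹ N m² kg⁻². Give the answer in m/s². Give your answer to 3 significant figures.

4.90 × 10⁻⁵ m/s²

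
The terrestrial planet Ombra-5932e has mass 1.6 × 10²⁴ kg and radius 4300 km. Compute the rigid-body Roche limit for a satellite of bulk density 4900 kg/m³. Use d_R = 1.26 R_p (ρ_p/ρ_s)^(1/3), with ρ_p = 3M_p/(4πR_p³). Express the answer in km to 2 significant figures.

5400 km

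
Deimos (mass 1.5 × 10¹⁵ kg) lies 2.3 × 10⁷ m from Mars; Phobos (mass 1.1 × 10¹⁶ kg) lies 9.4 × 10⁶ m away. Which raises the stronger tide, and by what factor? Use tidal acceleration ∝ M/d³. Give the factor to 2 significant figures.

Phobos, by a factor of ≈ 110

The tide-raising term goes as M/d³ (the gradient of a 1/d² field).
Deimos: (1.5 × 10¹⁵) / (2.3 × 10⁷)³ = 1.233 × 10⁻⁷
Phobos: (1.1 × 10¹⁶) / (9.4 × 10⁶)³ = 1.324 × 10⁻⁵
Ratio (larger/smaller) = 110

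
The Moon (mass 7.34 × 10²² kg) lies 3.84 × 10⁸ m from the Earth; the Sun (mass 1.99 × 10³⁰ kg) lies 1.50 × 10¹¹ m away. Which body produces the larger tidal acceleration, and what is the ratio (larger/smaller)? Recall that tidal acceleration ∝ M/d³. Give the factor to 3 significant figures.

The Moon, by a factor of ≈ 2.20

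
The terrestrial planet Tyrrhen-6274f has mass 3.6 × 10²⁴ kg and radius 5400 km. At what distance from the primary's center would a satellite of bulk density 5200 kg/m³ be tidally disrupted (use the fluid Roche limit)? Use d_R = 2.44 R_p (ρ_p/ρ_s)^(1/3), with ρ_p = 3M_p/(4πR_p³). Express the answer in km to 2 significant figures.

ρ_p = 3M_p/(4πR_p³) = 3 × (3.6 × 10²⁴) / (4π × (5.4 × 10⁶ m)³) = 5500 kg/m³
d_R = 2.44 × 5400 km × (5500/5200)^(1/3)
    = 13000 km

13000 km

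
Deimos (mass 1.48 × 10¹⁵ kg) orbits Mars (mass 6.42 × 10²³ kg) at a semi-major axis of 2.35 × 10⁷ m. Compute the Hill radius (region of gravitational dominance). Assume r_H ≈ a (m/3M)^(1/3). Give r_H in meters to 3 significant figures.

r_H ≈ a (m/3M)^(1/3)
    = (2.35 × 10⁷) × (1.48 × 10¹⁵ / (3 × 6.42 × 10²³))^(1/3)
    = 2.15 × 10⁴ m

2.15 × 10⁴ m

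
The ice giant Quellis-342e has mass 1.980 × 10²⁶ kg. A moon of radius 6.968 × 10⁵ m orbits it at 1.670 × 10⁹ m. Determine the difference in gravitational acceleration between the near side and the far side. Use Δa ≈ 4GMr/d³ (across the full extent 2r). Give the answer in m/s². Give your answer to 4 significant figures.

7.908 × 10⁻⁶ m/s²

Δg = 4GMr/d³
   = 4 × (6.674 × 10⁻¹¹) × (1.980 × 10²⁶) × (6.968 × 10⁵) / (1.670 × 10⁹)³
   = 7.908 × 10⁻⁶ m/s²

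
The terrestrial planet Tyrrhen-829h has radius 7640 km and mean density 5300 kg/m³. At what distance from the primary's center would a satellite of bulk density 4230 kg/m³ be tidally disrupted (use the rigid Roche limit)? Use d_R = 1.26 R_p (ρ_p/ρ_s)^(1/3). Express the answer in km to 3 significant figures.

d_R = 1.26 × 7640 km × (5300/4230)^(1/3)
    = 10400 km

10400 km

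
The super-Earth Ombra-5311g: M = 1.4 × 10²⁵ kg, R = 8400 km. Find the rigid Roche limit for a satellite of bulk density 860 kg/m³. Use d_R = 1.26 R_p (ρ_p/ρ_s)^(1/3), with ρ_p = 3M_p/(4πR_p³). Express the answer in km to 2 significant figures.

20000 km

ρ_p = 3M_p/(4πR_p³) = 3 × (1.4 × 10²⁵) / (4π × (8.4 × 10⁶ m)³) = 5600 kg/m³
d_R = 1.26 × 8400 km × (5600/860)^(1/3)
    = 20000 km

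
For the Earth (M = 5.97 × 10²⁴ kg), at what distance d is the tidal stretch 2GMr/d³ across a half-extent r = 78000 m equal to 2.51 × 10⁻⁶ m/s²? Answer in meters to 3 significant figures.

2GMr/d³ = a_tidal  ⇒  d = (2GMr / a_tidal)^(1/3)
d = (2 × 6.674×10⁻¹¹ × (5.97 × 10²⁴) × (78000) / (2.51 × 10⁻⁶))^(1/3)
  = 2.91 × 10⁸ m

2.91 × 10⁸ m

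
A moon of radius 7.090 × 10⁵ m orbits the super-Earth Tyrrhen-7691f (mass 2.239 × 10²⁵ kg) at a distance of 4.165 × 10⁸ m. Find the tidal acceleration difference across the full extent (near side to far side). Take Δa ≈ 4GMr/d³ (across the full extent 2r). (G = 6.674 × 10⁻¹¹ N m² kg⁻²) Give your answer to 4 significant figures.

5.865 × 10⁻⁵ m/s²

Δa = 4GMr/d³
   = 4 × (6.674 × 10⁻¹¹) × (2.239 × 10²⁵) × (7.090 × 10⁵) / (4.165 × 10⁸)³
   = 5.865 × 10⁻⁵ m/s²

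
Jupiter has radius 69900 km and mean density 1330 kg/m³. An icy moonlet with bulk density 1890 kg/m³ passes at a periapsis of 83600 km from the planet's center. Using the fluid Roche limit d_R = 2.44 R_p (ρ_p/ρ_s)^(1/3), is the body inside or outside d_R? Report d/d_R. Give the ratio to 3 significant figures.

inside; d/d_R ≈ 0.551

d_R = 2.44 × (69900 km) × (1330/1890)^(1/3) = 1.517 × 10⁵ km
d/d_R = (83600) / (1.517 × 10⁵) = 0.551
Since d/d_R < 1, the body is inside the Roche limit.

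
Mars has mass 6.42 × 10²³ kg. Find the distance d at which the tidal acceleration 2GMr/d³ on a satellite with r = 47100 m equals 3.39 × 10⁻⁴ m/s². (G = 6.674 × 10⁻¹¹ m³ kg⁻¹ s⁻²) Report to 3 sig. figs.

2.28 × 10⁷ m

2GMr/d³ = a_tidal  ⇒  d = (2GMr / a_tidal)^(1/3)
d = (2 × 6.674×10⁻¹¹ × (6.42 × 10²³) × (47100) / (3.39 × 10⁻⁴))^(1/3)
  = 2.28 × 10⁷ m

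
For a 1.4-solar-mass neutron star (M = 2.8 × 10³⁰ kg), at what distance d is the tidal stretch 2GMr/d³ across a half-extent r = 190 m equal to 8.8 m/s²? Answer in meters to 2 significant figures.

2GMr/d³ = a_tidal  ⇒  d = (2GMr / a_tidal)^(1/3)
d = (2 × 6.674×10⁻¹¹ × (2.8 × 10³⁰) × (190) / (8.8))^(1/3)
  = 2.0 × 10⁷ m

2.0 × 10⁷ m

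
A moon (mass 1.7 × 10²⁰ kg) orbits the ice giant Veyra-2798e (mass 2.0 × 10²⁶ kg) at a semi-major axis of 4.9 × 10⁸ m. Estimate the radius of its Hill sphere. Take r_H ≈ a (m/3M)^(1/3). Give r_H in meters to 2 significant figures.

r_H ≈ a (m/3M)^(1/3)
    = (4.9 × 10⁸) × (1.7 × 10²⁰ / (3 × 2.0 × 10²⁶))^(1/3)
    = 3.2 × 10⁶ m

3.2 × 10⁶ m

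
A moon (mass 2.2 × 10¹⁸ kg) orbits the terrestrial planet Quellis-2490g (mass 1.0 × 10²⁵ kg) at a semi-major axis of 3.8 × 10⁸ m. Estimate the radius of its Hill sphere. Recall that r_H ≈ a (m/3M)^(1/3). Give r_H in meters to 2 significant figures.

1.6 × 10⁶ m

r_H ≈ a (m/3M)^(1/3)
    = (3.8 × 10⁸) × (2.2 × 10¹⁸ / (3 × 1.0 × 10²⁵))^(1/3)
    = 1.6 × 10⁶ m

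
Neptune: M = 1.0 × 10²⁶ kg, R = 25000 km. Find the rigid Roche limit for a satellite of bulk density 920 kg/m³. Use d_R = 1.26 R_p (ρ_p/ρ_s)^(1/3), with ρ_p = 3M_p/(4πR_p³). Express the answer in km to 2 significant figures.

37000 km

ρ_p = 3M_p/(4πR_p³) = 3 × (1.0 × 10²⁶) / (4π × (2.5 × 10⁷ m)³) = 1500 kg/m³
d_R = 1.26 × 25000 km × (1500/920)^(1/3)
    = 37000 km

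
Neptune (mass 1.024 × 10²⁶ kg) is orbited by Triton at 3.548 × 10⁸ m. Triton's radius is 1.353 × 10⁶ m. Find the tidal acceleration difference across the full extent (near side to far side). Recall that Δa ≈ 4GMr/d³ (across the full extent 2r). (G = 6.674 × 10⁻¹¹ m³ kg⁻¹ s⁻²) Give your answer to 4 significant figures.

a_tidal = 4GMr/d³
        = 4 × (6.674 × 10⁻¹¹) × (1.024 × 10²⁶) × (1.353 × 10⁶) / (3.548 × 10⁸)³
        = 8.281 × 10⁻⁴ m/s²

8.281 × 10⁻⁴ m/s²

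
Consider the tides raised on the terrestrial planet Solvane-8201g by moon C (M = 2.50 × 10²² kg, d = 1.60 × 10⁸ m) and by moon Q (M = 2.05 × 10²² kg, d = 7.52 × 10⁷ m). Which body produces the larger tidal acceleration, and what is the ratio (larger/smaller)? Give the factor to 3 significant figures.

Moon Q, by a factor of ≈ 7.90

Tidal acceleration ∝ M/d³, so compare M/d³ for each.
Moon C: (2.50 × 10²²) / (1.60 × 10⁸)³ = 6.104 × 10⁻³
Moon Q: (2.05 × 10²²) / (7.52 × 10⁷)³ = 4.821 × 10⁻²
Ratio (larger/smaller) = 7.90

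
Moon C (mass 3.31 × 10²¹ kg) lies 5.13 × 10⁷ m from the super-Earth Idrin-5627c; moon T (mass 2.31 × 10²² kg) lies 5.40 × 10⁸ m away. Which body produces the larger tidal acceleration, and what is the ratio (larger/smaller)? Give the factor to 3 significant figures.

The tide-raising term goes as M/d³ (the gradient of a 1/d² field).
Moon C: (3.31 × 10²¹) / (5.13 × 10⁷)³ = 2.452 × 10⁻²
Moon T: (2.31 × 10²²) / (5.40 × 10⁸)³ = 1.467 × 10⁻⁴
Ratio (larger/smaller) = 167

Moon C, by a factor of ≈ 167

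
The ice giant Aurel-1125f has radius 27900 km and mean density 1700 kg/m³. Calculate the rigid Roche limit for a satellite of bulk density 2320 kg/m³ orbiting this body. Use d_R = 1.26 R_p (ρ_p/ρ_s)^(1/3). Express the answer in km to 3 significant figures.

31700 km

d_R = 1.26 × 27900 km × (1700/2320)^(1/3)
    = 31700 km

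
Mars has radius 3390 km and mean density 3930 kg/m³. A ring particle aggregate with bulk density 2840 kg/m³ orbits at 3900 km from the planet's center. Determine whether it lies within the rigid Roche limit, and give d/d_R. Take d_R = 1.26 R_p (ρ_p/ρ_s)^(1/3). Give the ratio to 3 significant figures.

inside; d/d_R ≈ 0.819

d_R = 1.26 × (3390 km) × (3930/2840)^(1/3) = 4760 km
d/d_R = (3900) / (4760) = 0.819
Since d/d_R < 1, the body is inside the Roche limit.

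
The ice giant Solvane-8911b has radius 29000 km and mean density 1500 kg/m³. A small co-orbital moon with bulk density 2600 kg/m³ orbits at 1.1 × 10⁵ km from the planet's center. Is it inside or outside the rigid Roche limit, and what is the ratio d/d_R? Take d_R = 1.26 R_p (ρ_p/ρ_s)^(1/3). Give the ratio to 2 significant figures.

outside; d/d_R ≈ 3.6

d_R = 1.26 × (29000 km) × (1500/2600)^(1/3) = 30420 km
d/d_R = (1.1 × 10⁵) / (30420) = 3.6
Since d/d_R > 1, the body is outside the Roche limit.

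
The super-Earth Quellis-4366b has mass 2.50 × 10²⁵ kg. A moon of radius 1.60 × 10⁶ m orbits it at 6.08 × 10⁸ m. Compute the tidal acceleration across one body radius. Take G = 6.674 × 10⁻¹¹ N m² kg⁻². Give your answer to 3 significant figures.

2.38 × 10⁻⁵ m/s²

Δa = 2GMr/d³
   = 2 × (6.674 × 10⁻¹¹) × (2.50 × 10²⁵) × (1.60 × 10⁶) / (6.08 × 10⁸)³
   = 2.38 × 10⁻⁵ m/s²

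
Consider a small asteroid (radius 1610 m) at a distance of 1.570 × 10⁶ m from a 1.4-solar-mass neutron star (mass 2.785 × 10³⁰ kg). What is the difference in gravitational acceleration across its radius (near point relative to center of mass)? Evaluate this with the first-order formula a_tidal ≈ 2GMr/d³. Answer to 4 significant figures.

1.547 × 10⁵ m/s²

Δa = 2GMr/d³
   = 2 × (6.674 × 10⁻¹¹) × (2.785 × 10³⁰) × (1610) / (1.570 × 10⁶)³
   = 1.547 × 10⁵ m/s²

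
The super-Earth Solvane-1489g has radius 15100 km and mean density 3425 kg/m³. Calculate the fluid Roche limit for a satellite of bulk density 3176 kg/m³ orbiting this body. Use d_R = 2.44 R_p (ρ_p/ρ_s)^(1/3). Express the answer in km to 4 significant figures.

37780 km

d_R = 2.44 × 15100 km × (3425/3176)^(1/3)
    = 37780 km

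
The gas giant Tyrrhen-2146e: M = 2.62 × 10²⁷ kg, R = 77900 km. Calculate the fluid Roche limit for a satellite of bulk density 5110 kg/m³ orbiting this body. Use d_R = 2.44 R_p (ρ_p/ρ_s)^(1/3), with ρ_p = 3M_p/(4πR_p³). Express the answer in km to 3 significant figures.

1.21 × 10⁵ km

ρ_p = 3M_p/(4πR_p³) = 3 × (2.62 × 10²⁷) / (4π × (7.79 × 10⁷ m)³) = 1320 kg/m³
d_R = 2.44 × 77900 km × (1320/5110)^(1/3)
    = 1.21 × 10⁵ km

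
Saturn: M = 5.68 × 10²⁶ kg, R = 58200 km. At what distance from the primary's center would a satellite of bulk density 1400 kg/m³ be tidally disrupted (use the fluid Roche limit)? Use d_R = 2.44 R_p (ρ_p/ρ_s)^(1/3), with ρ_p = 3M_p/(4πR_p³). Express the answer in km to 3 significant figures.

1.12 × 10⁵ km

ρ_p = 3M_p/(4πR_p³) = 3 × (5.68 × 10²⁶) / (4π × (5.82 × 10⁷ m)³) = 688 kg/m³
d_R = 2.44 × 58200 km × (688/1400)^(1/3)
    = 1.12 × 10⁵ km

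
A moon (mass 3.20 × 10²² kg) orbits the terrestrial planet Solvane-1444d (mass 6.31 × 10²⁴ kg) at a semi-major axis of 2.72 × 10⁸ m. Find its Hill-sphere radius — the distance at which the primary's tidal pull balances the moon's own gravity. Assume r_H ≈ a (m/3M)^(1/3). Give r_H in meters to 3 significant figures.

r_H ≈ a (m/3M)^(1/3)
    = (2.72 × 10⁸) × (3.20 × 10²² / (3 × 6.31 × 10²⁴))^(1/3)
    = 3.24 × 10⁷ m

3.24 × 10⁷ m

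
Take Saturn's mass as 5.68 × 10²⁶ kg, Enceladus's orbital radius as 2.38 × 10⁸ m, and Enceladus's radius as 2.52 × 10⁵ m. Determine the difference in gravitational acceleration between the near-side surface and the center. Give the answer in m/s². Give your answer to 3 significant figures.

Δa = 2GMr/d³
   = 2 × (6.674 × 10⁻¹¹) × (5.68 × 10²⁶) × (2.52 × 10⁵) / (2.38 × 10⁸)³
   = 1.42 × 10⁻³ m/s²

1.42 × 10⁻³ m/s²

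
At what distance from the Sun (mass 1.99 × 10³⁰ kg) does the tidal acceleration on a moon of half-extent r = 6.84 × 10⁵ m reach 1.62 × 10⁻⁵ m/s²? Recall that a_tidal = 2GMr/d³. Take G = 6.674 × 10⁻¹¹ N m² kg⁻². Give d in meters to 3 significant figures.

2.24 × 10¹⁰ m

2GMr/d³ = a_tidal  ⇒  d = (2GMr / a_tidal)^(1/3)
d = (2 × 6.674×10⁻¹¹ × (1.99 × 10³⁰) × (6.84 × 10⁵) / (1.62 × 10⁻⁵))^(1/3)
  = 2.24 × 10¹⁰ m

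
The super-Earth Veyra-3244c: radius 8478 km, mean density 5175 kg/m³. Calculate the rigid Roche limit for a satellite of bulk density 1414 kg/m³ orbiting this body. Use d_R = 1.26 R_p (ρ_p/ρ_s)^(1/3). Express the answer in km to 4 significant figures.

16460 km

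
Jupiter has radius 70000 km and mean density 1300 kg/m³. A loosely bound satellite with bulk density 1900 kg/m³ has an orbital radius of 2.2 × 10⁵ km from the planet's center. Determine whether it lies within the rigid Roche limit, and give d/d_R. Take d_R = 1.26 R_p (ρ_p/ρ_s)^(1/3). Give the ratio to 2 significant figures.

d_R = 1.26 × (70000 km) × (1300/1900)^(1/3) = 77720 km
d/d_R = (2.2 × 10⁵) / (77720) = 2.8
Since d/d_R > 1, the body is outside the Roche limit.

outside; d/d_R ≈ 2.8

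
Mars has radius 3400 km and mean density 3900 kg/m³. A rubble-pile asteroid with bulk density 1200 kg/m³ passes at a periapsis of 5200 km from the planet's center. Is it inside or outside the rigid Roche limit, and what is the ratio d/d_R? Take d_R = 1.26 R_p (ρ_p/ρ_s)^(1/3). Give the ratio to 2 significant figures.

d_R = 1.26 × (3400 km) × (3900/1200)^(1/3) = 6346 km
d/d_R = (5200) / (6346) = 0.82
Since d/d_R < 1, the body is inside the Roche limit.

inside; d/d_R ≈ 0.82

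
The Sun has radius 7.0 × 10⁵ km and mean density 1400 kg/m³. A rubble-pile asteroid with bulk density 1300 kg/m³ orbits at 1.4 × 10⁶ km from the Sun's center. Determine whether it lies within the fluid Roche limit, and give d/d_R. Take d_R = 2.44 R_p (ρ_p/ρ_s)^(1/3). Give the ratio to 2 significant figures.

d_R = 2.44 × (7.0 × 10⁵ km) × (1400/1300)^(1/3) = 1.751 × 10⁶ km
d/d_R = (1.4 × 10⁶) / (1.751 × 10⁶) = 0.80
Since d/d_R < 1, the body is inside the Roche limit.

inside; d/d_R ≈ 0.80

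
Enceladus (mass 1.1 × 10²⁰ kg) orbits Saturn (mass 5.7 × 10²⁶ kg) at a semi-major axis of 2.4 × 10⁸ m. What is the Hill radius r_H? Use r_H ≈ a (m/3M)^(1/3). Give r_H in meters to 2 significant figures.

r_H ≈ a (m/3M)^(1/3)
    = (2.4 × 10⁸) × (1.1 × 10²⁰ / (3 × 5.7 × 10²⁶))^(1/3)
    = 9.6 × 10⁵ m

9.6 × 10⁵ m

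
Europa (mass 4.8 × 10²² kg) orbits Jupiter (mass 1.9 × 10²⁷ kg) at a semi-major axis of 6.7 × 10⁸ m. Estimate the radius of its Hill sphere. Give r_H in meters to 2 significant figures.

1.4 × 10⁷ m

r_H ≈ a (m/3M)^(1/3)
    = (6.7 × 10⁸) × (4.8 × 10²² / (3 × 1.9 × 10²⁷))^(1/3)
    = 1.4 × 10⁷ m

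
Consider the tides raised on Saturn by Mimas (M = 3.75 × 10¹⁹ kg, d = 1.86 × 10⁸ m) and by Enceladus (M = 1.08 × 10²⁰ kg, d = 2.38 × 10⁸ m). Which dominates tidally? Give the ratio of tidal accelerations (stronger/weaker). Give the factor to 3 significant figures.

Enceladus, by a factor of ≈ 1.37

Compare M/d³ for the two perturbers:
Mimas: (3.75 × 10¹⁹) / (1.86 × 10⁸)³ = 5.828 × 10⁻⁶
Enceladus: (1.08 × 10²⁰) / (2.38 × 10⁸)³ = 8.011 × 10⁻⁶
Ratio (larger/smaller) = 1.37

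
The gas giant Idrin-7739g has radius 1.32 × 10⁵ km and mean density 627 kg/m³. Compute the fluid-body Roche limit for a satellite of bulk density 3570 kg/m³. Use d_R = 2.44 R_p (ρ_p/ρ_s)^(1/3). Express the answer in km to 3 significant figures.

1.80 × 10⁵ km

d_R = 2.44 × 1.32 × 10⁵ km × (627/3570)^(1/3)
    = 1.80 × 10⁵ km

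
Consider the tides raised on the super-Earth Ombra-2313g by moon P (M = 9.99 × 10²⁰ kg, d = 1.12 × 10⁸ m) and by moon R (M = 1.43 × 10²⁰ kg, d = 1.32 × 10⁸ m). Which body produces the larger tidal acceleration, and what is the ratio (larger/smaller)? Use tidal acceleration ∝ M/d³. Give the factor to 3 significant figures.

Moon P, by a factor of ≈ 11.4

Tidal acceleration ∝ M/d³, so compare M/d³ for each.
Moon P: (9.99 × 10²⁰) / (1.12 × 10⁸)³ = 7.111 × 10⁻⁴
Moon R: (1.43 × 10²⁰) / (1.32 × 10⁸)³ = 6.217 × 10⁻⁵
Ratio (larger/smaller) = 11.4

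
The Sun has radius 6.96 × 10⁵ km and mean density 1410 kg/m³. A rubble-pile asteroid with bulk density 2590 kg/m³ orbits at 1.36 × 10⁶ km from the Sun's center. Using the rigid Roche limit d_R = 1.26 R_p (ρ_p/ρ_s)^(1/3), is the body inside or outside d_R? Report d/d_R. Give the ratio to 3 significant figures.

outside; d/d_R ≈ 1.90

d_R = 1.26 × (6.96 × 10⁵ km) × (1410/2590)^(1/3) = 7.161 × 10⁵ km
d/d_R = (1.36 × 10⁶) / (7.161 × 10⁵) = 1.90
Since d/d_R > 1, the body is outside the Roche limit.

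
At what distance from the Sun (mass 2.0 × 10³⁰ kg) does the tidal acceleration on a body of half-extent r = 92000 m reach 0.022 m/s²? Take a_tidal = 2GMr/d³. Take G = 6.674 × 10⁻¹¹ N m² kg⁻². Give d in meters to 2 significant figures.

2GMr/d³ = a_tidal  ⇒  d = (2GMr / a_tidal)^(1/3)
d = (2 × 6.674×10⁻¹¹ × (2.0 × 10³⁰) × (92000) / (0.022))^(1/3)
  = 1.0 × 10⁹ m

1.0 × 10⁹ m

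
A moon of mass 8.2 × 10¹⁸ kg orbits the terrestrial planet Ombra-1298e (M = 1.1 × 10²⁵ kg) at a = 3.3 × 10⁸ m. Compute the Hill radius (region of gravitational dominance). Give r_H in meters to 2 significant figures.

2.1 × 10⁶ m

r_H ≈ a (m/3M)^(1/3)
    = (3.3 × 10⁸) × (8.2 × 10¹⁸ / (3 × 1.1 × 10²⁵))^(1/3)
    = 2.1 × 10⁶ m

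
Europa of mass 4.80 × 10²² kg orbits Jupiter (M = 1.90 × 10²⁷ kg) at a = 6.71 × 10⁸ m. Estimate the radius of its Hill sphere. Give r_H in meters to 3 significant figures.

1.37 × 10⁷ m

r_H ≈ a (m/3M)^(1/3)
    = (6.71 × 10⁸) × (4.80 × 10²² / (3 × 1.90 × 10²⁷))^(1/3)
    = 1.37 × 10⁷ m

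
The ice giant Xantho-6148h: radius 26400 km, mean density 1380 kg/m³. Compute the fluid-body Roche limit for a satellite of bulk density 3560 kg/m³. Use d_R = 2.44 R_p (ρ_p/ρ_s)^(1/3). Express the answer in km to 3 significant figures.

d_R = 2.44 × 26400 km × (1380/3560)^(1/3)
    = 47000 km

47000 km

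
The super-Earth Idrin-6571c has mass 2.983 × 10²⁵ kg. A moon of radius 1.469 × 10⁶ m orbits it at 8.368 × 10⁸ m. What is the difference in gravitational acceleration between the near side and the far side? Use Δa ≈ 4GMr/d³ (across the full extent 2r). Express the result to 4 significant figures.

1.996 × 10⁻⁵ m/s²

Δg = 4GMr/d³
   = 4 × (6.674 × 10⁻¹¹) × (2.983 × 10²⁵) × (1.469 × 10⁶) / (8.368 × 10⁸)³
   = 1.996 × 10⁻⁵ m/s²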